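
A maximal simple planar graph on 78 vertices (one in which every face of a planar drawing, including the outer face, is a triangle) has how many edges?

In a plane triangulation 3F = 2E and V − E + F = 2, so E = 3V − 6 = 3·78 − 6 = 228.

228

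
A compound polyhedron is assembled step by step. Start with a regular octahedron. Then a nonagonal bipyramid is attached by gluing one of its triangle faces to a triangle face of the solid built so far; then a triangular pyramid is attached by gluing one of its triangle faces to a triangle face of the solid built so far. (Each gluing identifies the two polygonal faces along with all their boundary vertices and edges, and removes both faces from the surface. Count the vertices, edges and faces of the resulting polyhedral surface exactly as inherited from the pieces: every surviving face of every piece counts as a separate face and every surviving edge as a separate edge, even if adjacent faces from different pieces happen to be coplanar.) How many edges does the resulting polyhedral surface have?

A regular octahedron: V=6, E=12, F=8.
Attach a nonagonal bipyramid (V=11, E=27, F=18) along a 3-gon: merge 3 vertices and 3 edges, delete both glued faces → V=14, E=36, F=24.
Attach a triangular pyramid (V=4, E=6, F=4) along a 3-gon: merge 3 vertices and 3 edges, delete both glued faces → V=15, E=39, F=26.
Check: V − E + F = 15 − 39 + 26 = 2.

39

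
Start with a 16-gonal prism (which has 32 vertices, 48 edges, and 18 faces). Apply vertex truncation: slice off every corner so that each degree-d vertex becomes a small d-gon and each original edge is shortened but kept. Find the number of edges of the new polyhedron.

Truncation replaces each original edge-end by a new vertex, so V′ = 2E = 96.
Each original edge survives, and each old vertex of degree d contributes d new edges; summing degrees gives Σd = 2E, so E′ = E + 2E = 3E = 144.
Each original face survives and each original vertex becomes one new face: F′ = F + V = 50.

144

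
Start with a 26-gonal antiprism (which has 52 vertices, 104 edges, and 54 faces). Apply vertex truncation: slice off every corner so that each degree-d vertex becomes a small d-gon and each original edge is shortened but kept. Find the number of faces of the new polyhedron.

106

Truncation replaces each original edge-end by a new vertex, so V′ = 2E = 208.
Each original edge survives, and each old vertex of degree d contributes d new edges; summing degrees gives Σd = 2E, so E′ = E + 2E = 3E = 312.
Each original face survives and each original vertex becomes one new face: F′ = F + V = 106.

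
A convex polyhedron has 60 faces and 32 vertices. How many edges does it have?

Here V − E + F = 2.
E = V + F − (2) = 32 + 60 − (2) = 90.

90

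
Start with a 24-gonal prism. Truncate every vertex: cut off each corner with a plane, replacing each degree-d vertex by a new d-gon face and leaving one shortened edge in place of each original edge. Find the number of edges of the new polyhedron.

The base solid has V = 48, E = 72, F = 26.
Truncation replaces each original edge-end by a new vertex, so V′ = 2E = 144.
Each original edge survives, and each old vertex of degree d contributes d new edges; summing degrees gives Σd = 2E, so E′ = E + 2E = 3E = 216.
Each original face survives and each original vertex becomes one new face: F′ = F + V = 74.

216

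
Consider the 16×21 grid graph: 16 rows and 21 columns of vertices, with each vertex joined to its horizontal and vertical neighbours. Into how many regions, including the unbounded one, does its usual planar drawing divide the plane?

The grid has V = 16·21 = 336 vertices and E = 16·20 + 21·15 = 635 edges.
F = 2 − V + E = 2 − 336 + 635 = 301.

301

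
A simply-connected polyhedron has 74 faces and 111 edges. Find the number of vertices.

Here V − E + F = 2.
V = 2 + E − F = 2 + 111 − 74 = 39.

39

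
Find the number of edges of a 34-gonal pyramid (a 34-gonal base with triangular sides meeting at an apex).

68

A pyramid on an n-gon base has one n-gon and n triangles: V = 34 + 1 = 35, E = 2·34 = 68, F = 34 + 1 = 35.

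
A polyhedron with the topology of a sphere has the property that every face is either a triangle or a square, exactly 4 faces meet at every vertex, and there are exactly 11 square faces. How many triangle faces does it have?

8

Let x be the number of triangles; then F = 11 + x.
Edge–face incidences: 2E = 4·11 + 3·x = 44 + 3x.
Every vertex has degree 4, so 4V = 2E.
Euler: V − E + F = 2 ⇒ (2E)/4 − E + (11 + x) = 2.
Multiply by 8: 2·(2E) − 4·(2E) + 8·(11 + x) = 16, i.e. 88 + 8x − 2·(44 + 3x) = 16.
Collecting terms: 2x = 16, so x = 8.
Then 2E = 44 + 3·8 = 68, so E = 34, V = 2E/4 = 17, F = 11 + 8 = 19.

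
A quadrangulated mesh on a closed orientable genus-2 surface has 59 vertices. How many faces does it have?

61

χ = 2 − 2·2 = -2, and every face is a square so 4F = 2E.
V − E + F = -2 with E = 4F/2 gives 59 − (4/2 − 1)·F = -2, so F = 61 and E = 122.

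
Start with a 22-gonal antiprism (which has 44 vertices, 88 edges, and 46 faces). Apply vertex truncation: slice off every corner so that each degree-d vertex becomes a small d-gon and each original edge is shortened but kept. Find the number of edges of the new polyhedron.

264

Truncation replaces each original edge-end by a new vertex, so V′ = 2E = 176.
Each original edge survives, and each old vertex of degree d contributes d new edges; summing degrees gives Σd = 2E, so E′ = E + 2E = 3E = 264.
Each original face survives and each original vertex becomes one new face: F′ = F + V = 90.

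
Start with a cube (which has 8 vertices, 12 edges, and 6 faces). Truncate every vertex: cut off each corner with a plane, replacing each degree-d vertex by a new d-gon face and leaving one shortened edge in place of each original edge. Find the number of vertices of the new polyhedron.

24

Truncation replaces each original edge-end by a new vertex, so V′ = 2E = 24.
Each original edge survives, and each old vertex of degree d contributes d new edges; summing degrees gives Σd = 2E, so E′ = E + 2E = 3E = 36.
Each original face survives and each original vertex becomes one new face: F′ = F + V = 14.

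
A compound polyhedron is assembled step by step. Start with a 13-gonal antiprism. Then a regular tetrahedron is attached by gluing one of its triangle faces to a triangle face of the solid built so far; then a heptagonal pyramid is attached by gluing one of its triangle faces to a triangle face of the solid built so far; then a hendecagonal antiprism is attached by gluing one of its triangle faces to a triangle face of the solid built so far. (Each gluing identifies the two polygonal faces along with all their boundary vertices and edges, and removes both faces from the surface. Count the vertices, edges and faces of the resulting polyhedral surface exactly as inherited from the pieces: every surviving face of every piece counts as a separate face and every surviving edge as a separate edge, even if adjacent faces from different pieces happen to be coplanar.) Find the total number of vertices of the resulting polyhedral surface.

51

A 13-gonal antiprism: V=26, E=52, F=28.
Attach a regular tetrahedron (V=4, E=6, F=4) along a 3-gon: merge 3 vertices and 3 edges, delete both glued faces → V=27, E=55, F=30.
Attach a heptagonal pyramid (V=8, E=14, F=8) along a 3-gon: merge 3 vertices and 3 edges, delete both glued faces → V=32, E=66, F=36.
Attach a hendecagonal antiprism (V=22, E=44, F=24) along a 3-gon: merge 3 vertices and 3 edges, delete both glued faces → V=51, E=107, F=58.
Check: V − E + F = 51 − 107 + 58 = 2.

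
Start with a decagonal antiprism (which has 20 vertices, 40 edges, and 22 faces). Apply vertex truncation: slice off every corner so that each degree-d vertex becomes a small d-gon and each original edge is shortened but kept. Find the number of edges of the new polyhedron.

120

Truncation replaces each original edge-end by a new vertex, so V′ = 2E = 80.
Each original edge survives, and each old vertex of degree d contributes d new edges; summing degrees gives Σd = 2E, so E′ = E + 2E = 3E = 120.
Each original face survives and each original vertex becomes one new face: F′ = F + V = 42.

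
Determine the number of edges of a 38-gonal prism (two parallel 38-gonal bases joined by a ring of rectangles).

A prism on an n-gon has two n-gon bases and n rectangular sides: V = 2·38 = 76, E = 3·38 = 114, F = 38 + 2 = 40.

114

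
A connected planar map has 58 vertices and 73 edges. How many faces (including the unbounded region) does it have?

17

Euler's formula for a connected plane graph: V − E + F = 2, so F = 2 − 58 + 73 = 17.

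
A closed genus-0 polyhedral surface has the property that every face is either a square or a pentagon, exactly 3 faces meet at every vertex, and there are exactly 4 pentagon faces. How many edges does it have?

18

Let x be the number of squares; then F = 4 + x.
Edge–face incidences: 2E = 5·4 + 4·x = 20 + 4x.
Every vertex has degree 3, so 3V = 2E.
Euler: V − E + F = 2 ⇒ (2E)/3 − E + (4 + x) = 2.
Multiply by 6: 2·(2E) − 3·(2E) + 6·(4 + x) = 12, i.e. 24 + 6x − (20 + 4x) = 12.
Collecting terms: 2x + 4 = 12, so 2x = 8, so x = 4.
Then 2E = 20 + 4·4 = 36, so E = 18, V = 2E/3 = 12, F = 4 + 4 = 8.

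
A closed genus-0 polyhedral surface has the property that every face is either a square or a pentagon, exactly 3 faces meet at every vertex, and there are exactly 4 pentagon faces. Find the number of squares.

4

Let x be the number of squares; then F = 4 + x.
Edge–face incidences: 2E = 5·4 + 4·x = 20 + 4x.
Every vertex has degree 3, so 3V = 2E.
Euler: V − E + F = 2 ⇒ (2E)/3 − E + (4 + x) = 2.
Multiply by 6: 2·(2E) − 3·(2E) + 6·(4 + x) = 12, i.e. 24 + 6x − (20 + 4x) = 12.
Collecting terms: 2x + 4 = 12, so 2x = 8, so x = 4.
Then 2E = 20 + 4·4 = 36, so E = 18, V = 2E/3 = 12, F = 4 + 4 = 8.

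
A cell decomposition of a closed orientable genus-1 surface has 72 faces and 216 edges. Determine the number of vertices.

144

For a closed orientable surface of genus 1, χ = 2 − 2·1 = 0.
V = 0 + E − F = 0 + 216 − 72 = 144.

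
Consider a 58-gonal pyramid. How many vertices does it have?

A pyramid on an n-gon base has one n-gon and n triangles: V = 58 + 1 = 59, E = 2·58 = 116, F = 58 + 1 = 59.

59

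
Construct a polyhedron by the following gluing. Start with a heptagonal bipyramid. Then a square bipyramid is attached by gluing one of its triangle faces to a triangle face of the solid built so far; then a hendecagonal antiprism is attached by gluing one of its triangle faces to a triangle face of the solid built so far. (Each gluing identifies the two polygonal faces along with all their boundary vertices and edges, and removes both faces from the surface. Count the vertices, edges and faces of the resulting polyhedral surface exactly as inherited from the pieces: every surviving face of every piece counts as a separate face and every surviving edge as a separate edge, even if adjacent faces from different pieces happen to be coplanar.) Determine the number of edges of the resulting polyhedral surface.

A heptagonal bipyramid: V=9, E=21, F=14.
Attach a square bipyramid (V=6, E=12, F=8) along a 3-gon: merge 3 vertices and 3 edges, delete both glued faces → V=12, E=30, F=20.
Attach a hendecagonal antiprism (V=22, E=44, F=24) along a 3-gon: merge 3 vertices and 3 edges, delete both glued faces → V=31, E=71, F=42.
Check: V − E + F = 31 − 71 + 42 = 2.

71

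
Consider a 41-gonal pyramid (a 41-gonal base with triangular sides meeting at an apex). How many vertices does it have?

A pyramid on an n-gon base has one n-gon and n triangles: V = 41 + 1 = 42, E = 2·41 = 82, F = 41 + 1 = 42.

42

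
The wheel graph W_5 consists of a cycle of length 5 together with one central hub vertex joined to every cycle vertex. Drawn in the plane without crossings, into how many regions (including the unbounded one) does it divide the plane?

6

W_5 has V = 5 + 1 = 6 vertices and E = 2·5 = 10 edges.
By Euler's formula F = 2 − V + E = 2 − 6 + 10 = 6.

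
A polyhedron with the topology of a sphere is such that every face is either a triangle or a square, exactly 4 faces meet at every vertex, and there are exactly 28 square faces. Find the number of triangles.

Let x be the number of triangles; then F = 28 + x.
Edge–face incidences: 2E = 4·28 + 3·x = 112 + 3x.
Every vertex has degree 4, so 4V = 2E.
Euler: V − E + F = 2 ⇒ (2E)/4 − E + (28 + x) = 2.
Multiply by 8: 2·(2E) − 4·(2E) + 8·(28 + x) = 16, i.e. 224 + 8x − 2·(112 + 3x) = 16.
Collecting terms: 2x = 16, so x = 8.
Then 2E = 112 + 3·8 = 136, so E = 68, V = 2E/4 = 34, F = 28 + 8 = 36.

8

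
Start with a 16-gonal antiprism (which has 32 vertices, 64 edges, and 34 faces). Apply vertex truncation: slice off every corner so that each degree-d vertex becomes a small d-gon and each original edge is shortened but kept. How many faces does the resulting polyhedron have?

66

Truncation replaces each original edge-end by a new vertex, so V′ = 2E = 128.
Each original edge survives, and each old vertex of degree d contributes d new edges; summing degrees gives Σd = 2E, so E′ = E + 2E = 3E = 192.
Each original face survives and each original vertex becomes one new face: F′ = F + V = 66.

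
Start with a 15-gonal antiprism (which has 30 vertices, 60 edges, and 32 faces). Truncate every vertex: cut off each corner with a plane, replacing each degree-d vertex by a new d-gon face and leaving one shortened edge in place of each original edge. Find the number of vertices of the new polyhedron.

120

Truncation replaces each original edge-end by a new vertex, so V′ = 2E = 120.
Each original edge survives, and each old vertex of degree d contributes d new edges; summing degrees gives Σd = 2E, so E′ = E + 2E = 3E = 180.
Each original face survives and each original vertex becomes one new face: F′ = F + V = 62.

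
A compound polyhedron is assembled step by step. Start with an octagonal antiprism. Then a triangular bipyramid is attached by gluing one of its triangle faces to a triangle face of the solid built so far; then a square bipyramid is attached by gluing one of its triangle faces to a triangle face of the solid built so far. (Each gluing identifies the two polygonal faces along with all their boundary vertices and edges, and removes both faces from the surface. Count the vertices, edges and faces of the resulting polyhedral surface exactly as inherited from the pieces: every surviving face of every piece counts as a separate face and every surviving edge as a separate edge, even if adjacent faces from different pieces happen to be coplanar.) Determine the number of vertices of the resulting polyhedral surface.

An octagonal antiprism: V=16, E=32, F=18.
Attach a triangular bipyramid (V=5, E=9, F=6) along a 3-gon: merge 3 vertices and 3 edges, delete both glued faces → V=18, E=38, F=22.
Attach a square bipyramid (V=6, E=12, F=8) along a 3-gon: merge 3 vertices and 3 edges, delete both glued faces → V=21, E=47, F=28.
Check: V − E + F = 21 − 47 + 28 = 2.

21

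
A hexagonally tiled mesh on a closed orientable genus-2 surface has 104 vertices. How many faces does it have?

53

χ = 2 − 2·2 = -2, and every face is a hexagon so 6F = 2E.
V − E + F = -2 with E = 6F/2 gives 104 − (6/2 − 1)·F = -2, so F = 53 and E = 159.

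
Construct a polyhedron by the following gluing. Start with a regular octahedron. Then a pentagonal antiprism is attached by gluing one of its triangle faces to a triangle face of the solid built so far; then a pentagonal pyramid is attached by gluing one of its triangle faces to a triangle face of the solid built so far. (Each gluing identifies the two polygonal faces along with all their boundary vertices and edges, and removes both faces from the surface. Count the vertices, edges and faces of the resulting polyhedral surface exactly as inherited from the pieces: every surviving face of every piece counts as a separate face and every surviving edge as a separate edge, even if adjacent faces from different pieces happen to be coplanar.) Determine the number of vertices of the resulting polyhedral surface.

16

A regular octahedron: V=6, E=12, F=8.
Attach a pentagonal antiprism (V=10, E=20, F=12) along a 3-gon: merge 3 vertices and 3 edges, delete both glued faces → V=13, E=29, F=18.
Attach a pentagonal pyramid (V=6, E=10, F=6) along a 3-gon: merge 3 vertices and 3 edges, delete both glued faces → V=16, E=36, F=22.
Check: V − E + F = 16 − 36 + 22 = 2.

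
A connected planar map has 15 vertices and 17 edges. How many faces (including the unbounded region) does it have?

Euler's formula for a connected plane graph: V − E + F = 2, so F = 2 − 15 + 17 = 4.

4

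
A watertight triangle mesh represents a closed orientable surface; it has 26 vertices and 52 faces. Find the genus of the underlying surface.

1

Every face is a triangle, so 2E = 3·52 = 156, giving E = 78.
χ = V − E + F = 26 − 78 + 52 = 0.
For a closed orientable surface χ = 2 − 2g, so g = (2 − (0))/2 = 1.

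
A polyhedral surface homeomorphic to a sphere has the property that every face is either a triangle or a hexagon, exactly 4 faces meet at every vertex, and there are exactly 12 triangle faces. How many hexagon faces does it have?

2

Let x be the number of hexagons; then F = 12 + x.
Edge–face incidences: 2E = 3·12 + 6·x = 36 + 6x.
Every vertex has degree 4, so 4V = 2E.
Euler: V − E + F = 2 ⇒ (2E)/4 − E + (12 + x) = 2.
Multiply by 8: 2·(2E) − 4·(2E) + 8·(12 + x) = 16, i.e. 96 + 8x − 2·(36 + 6x) = 16.
Collecting terms: −4x + 24 = 16, so −4x = −8, so x = 2.
Then 2E = 36 + 6·2 = 48, so E = 24, V = 2E/4 = 12, F = 12 + 2 = 14.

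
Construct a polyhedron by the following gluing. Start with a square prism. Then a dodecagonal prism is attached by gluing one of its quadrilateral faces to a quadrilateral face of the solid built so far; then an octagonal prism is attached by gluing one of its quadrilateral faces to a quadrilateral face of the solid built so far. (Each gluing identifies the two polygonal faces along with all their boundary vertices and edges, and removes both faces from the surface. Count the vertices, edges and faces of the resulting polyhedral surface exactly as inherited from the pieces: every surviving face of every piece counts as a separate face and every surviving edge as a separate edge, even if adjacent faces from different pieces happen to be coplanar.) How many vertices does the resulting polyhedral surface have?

40

A square prism: V=8, E=12, F=6.
Attach a dodecagonal prism (V=24, E=36, F=14) along a 4-gon: merge 4 vertices and 4 edges, delete both glued faces → V=28, E=44, F=18.
Attach an octagonal prism (V=16, E=24, F=10) along a 4-gon: merge 4 vertices and 4 edges, delete both glued faces → V=40, E=64, F=26.
Check: V − E + F = 40 − 64 + 26 = 2.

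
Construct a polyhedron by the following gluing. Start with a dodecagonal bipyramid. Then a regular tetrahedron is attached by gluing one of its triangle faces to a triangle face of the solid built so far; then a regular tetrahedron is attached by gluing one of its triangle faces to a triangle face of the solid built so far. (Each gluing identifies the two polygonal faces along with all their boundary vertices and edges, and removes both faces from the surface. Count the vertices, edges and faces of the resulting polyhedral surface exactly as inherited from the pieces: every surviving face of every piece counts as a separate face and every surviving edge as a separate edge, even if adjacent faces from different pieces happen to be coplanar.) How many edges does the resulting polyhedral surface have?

A dodecagonal bipyramid: V=14, E=36, F=24.
Attach a regular tetrahedron (V=4, E=6, F=4) along a 3-gon: merge 3 vertices and 3 edges, delete both glued faces → V=15, E=39, F=26.
Attach a regular tetrahedron (V=4, E=6, F=4) along a 3-gon: merge 3 vertices and 3 edges, delete both glued faces → V=16, E=42, F=28.
Check: V − E + F = 16 − 42 + 28 = 2.

42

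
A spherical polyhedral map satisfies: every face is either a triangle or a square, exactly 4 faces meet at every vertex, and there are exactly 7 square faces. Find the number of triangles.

8

Let x be the number of triangles; then F = 7 + x.
Edge–face incidences: 2E = 4·7 + 3·x = 28 + 3x.
Every vertex has degree 4, so 4V = 2E.
Euler: V − E + F = 2 ⇒ (2E)/4 − E + (7 + x) = 2.
Multiply by 8: 2·(2E) − 4·(2E) + 8·(7 + x) = 16, i.e. 56 + 8x − 2·(28 + 3x) = 16.
Collecting terms: 2x = 16, so x = 8.
Then 2E = 28 + 3·8 = 52, so E = 26, V = 2E/4 = 13, F = 7 + 8 = 15.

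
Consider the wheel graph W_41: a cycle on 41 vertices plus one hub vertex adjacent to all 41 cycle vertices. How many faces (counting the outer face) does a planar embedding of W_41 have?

42

W_41 has V = 41 + 1 = 42 vertices and E = 2·41 = 82 edges.
By Euler's formula F = 2 − V + E = 2 − 42 + 82 = 42.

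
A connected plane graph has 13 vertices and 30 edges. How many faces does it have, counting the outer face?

Euler's formula for a connected plane graph: V − E + F = 2, so F = 2 − 13 + 30 = 19.

19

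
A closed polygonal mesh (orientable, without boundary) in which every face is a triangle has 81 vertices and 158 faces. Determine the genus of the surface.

Every face is a triangle, so 2E = 3·158 = 474, giving E = 237.
χ = V − E + F = 81 − 237 + 158 = 2.
For a closed orientable surface χ = 2 − 2g, so g = (2 − (2))/2 = 0.

0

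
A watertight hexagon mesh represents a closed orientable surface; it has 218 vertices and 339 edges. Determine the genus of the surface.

5

Every face is a hexagon and each edge borders two faces, so 6F = 2·339, giving F = 113.
χ = V − E + F = 218 − 339 + 113 = -8.
For a closed orientable surface χ = 2 − 2g, so g = (2 − (-8))/2 = 5.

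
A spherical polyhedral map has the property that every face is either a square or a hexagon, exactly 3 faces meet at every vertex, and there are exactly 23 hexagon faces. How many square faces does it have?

Let x be the number of squares; then F = 23 + x.
Edge–face incidences: 2E = 6·23 + 4·x = 138 + 4x.
Every vertex has degree 3, so 3V = 2E.
Euler: V − E + F = 2 ⇒ (2E)/3 − E + (23 + x) = 2.
Multiply by 6: 2·(2E) − 3·(2E) + 6·(23 + x) = 12, i.e. 138 + 6x − (138 + 4x) = 12.
Collecting terms: 2x = 12, so x = 6.
Then 2E = 138 + 4·6 = 162, so E = 81, V = 2E/3 = 54, F = 23 + 6 = 29.

6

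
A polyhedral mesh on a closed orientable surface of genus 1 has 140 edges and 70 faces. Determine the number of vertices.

70

For a closed orientable surface of genus 1, χ = 2 − 2·1 = 0.
V = 0 + E − F = 0 + 140 − 70 = 70.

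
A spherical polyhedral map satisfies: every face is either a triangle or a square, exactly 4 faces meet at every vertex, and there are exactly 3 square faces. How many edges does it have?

Let x be the number of triangles; then F = 3 + x.
Edge–face incidences: 2E = 4·3 + 3·x = 12 + 3x.
Every vertex has degree 4, so 4V = 2E.
Euler: V − E + F = 2 ⇒ (2E)/4 − E + (3 + x) = 2.
Multiply by 8: 2·(2E) − 4·(2E) + 8·(3 + x) = 16, i.e. 24 + 8x − 2·(12 + 3x) = 16.
Collecting terms: 2x = 16, so x = 8.
Then 2E = 12 + 3·8 = 36, so E = 18, V = 2E/4 = 9, F = 3 + 8 = 11.

18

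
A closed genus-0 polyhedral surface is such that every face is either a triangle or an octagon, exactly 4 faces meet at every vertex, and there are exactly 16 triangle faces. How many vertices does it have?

Let x be the number of octagons; then F = 16 + x.
Edge–face incidences: 2E = 3·16 + 8·x = 48 + 8x.
Every vertex has degree 4, so 4V = 2E.
Euler: V − E + F = 2 ⇒ (2E)/4 − E + (16 + x) = 2.
Multiply by 8: 2·(2E) − 4·(2E) + 8·(16 + x) = 16, i.e. 128 + 8x − 2·(48 + 8x) = 16.
Collecting terms: −8x + 32 = 16, so −8x = −16, so x = 2.
Then 2E = 48 + 8·2 = 64, so E = 32, V = 2E/4 = 16, F = 16 + 2 = 18.

16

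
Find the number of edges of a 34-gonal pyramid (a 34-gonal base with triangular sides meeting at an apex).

68

A pyramid on an n-gon base has one n-gon and n triangles: V = 34 + 1 = 35, E = 2·34 = 68, F = 34 + 1 = 35.
Check: V − E + F = 35 − 68 + 35 = 2.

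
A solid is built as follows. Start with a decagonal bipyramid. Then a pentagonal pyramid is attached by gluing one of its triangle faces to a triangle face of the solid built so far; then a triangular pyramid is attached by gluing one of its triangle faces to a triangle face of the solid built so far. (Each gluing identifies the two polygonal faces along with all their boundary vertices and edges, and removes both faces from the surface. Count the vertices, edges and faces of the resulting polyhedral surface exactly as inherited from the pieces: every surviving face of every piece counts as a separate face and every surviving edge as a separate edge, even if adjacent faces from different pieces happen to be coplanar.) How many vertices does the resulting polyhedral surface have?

16

A decagonal bipyramid: V=12, E=30, F=20.
Attach a pentagonal pyramid (V=6, E=10, F=6) along a 3-gon: merge 3 vertices and 3 edges, delete both glued faces → V=15, E=37, F=24.
Attach a triangular pyramid (V=4, E=6, F=4) along a 3-gon: merge 3 vertices and 3 edges, delete both glued faces → V=16, E=40, F=26.
Check: V − E + F = 16 − 40 + 26 = 2.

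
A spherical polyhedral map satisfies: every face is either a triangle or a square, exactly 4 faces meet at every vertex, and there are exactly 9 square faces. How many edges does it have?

30

Let x be the number of triangles; then F = 9 + x.
Edge–face incidences: 2E = 4·9 + 3·x = 36 + 3x.
Every vertex has degree 4, so 4V = 2E.
Euler: V − E + F = 2 ⇒ (2E)/4 − E + (9 + x) = 2.
Multiply by 8: 2·(2E) − 4·(2E) + 8·(9 + x) = 16, i.e. 72 + 8x − 2·(36 + 3x) = 16.
Collecting terms: 2x = 16, so x = 8.
Then 2E = 36 + 3·8 = 60, so E = 30, V = 2E/4 = 15, F = 9 + 8 = 17.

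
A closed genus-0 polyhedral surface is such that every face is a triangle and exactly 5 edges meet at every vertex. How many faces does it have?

Each face has 3 edges and each edge borders two faces, so 2E = 3F.
Each vertex has degree 5, so 5V = 2E and hence V = 3F/5.
Euler: V − E + F = 2 ⇒ (3F/5) − (3F/2) + F = 2.
Multiply by 10: (6 − 15 + 10)F = 20, i.e. 1F = 20.
So F = 20, E = 3·20/2 = 30, V = 3·20/5 = 12.

20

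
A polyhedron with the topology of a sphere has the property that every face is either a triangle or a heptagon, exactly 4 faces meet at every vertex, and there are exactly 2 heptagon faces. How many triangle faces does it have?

14

Let x be the number of triangles; then F = 2 + x.
Edge–face incidences: 2E = 7·2 + 3·x = 14 + 3x.
Every vertex has degree 4, so 4V = 2E.
Euler: V − E + F = 2 ⇒ (2E)/4 − E + (2 + x) = 2.
Multiply by 8: 2·(2E) − 4·(2E) + 8·(2 + x) = 16, i.e. 16 + 8x − 2·(14 + 3x) = 16.
Collecting terms: 2x − 12 = 16, so 2x = 28, so x = 14.
Then 2E = 14 + 3·14 = 56, so E = 28, V = 2E/4 = 14, F = 2 + 14 = 16.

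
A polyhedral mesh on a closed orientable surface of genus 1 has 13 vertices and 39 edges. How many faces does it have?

For a closed orientable surface of genus 1, χ = 2 − 2·1 = 0.
F = 0 − V + E = 0 − 13 + 39 = 26.

26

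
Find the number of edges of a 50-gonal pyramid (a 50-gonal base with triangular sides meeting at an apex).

A pyramid on an n-gon base has one n-gon and n triangles: V = 50 + 1 = 51, E = 2·50 = 100, F = 50 + 1 = 51.
Check: V − E + F = 51 − 100 + 51 = 2.

100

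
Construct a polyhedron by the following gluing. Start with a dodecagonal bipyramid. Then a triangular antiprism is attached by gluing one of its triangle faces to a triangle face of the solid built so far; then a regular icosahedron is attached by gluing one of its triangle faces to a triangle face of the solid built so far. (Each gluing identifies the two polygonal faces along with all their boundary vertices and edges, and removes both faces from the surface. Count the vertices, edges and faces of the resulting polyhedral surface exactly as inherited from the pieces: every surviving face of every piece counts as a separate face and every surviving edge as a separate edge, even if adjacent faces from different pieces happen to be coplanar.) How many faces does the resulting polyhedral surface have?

A dodecagonal bipyramid: V=14, E=36, F=24.
Attach a triangular antiprism (V=6, E=12, F=8) along a 3-gon: merge 3 vertices and 3 edges, delete both glued faces → V=17, E=45, F=30.
Attach a regular icosahedron (V=12, E=30, F=20) along a 3-gon: merge 3 vertices and 3 edges, delete both glued faces → V=26, E=72, F=48.
Check: V − E + F = 26 − 72 + 48 = 2.

48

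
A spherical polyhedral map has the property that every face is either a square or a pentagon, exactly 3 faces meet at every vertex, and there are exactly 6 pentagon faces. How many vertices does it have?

14

Let x be the number of squares; then F = 6 + x.
Edge–face incidences: 2E = 5·6 + 4·x = 30 + 4x.
Every vertex has degree 3, so 3V = 2E.
Euler: V − E + F = 2 ⇒ (2E)/3 − E + (6 + x) = 2.
Multiply by 6: 2·(2E) − 3·(2E) + 6·(6 + x) = 12, i.e. 36 + 6x − (30 + 4x) = 12.
Collecting terms: 2x + 6 = 12, so 2x = 6, so x = 3.
Then 2E = 30 + 4·3 = 42, so E = 21, V = 2E/3 = 14, F = 6 + 3 = 9.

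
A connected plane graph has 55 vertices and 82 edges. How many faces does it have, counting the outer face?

29

Euler's formula for a connected plane graph: V − E + F = 2, so F = 2 − 55 + 82 = 29.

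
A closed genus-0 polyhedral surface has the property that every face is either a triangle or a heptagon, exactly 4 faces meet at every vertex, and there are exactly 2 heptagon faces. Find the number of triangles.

Let x be the number of triangles; then F = 2 + x.
Edge–face incidences: 2E = 7·2 + 3·x = 14 + 3x.
Every vertex has degree 4, so 4V = 2E.
Euler: V − E + F = 2 ⇒ (2E)/4 − E + (2 + x) = 2.
Multiply by 8: 2·(2E) − 4·(2E) + 8·(2 + x) = 16, i.e. 16 + 8x − 2·(14 + 3x) = 16.
Collecting terms: 2x − 12 = 16, so 2x = 28, so x = 14.
Then 2E = 14 + 3·14 = 56, so E = 28, V = 2E/4 = 14, F = 2 + 14 = 16.

14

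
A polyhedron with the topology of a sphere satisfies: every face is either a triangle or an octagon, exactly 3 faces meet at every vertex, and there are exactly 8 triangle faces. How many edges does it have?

36

Let x be the number of octagons; then F = 8 + x.
Edge–face incidences: 2E = 3·8 + 8·x = 24 + 8x.
Every vertex has degree 3, so 3V = 2E.
Euler: V − E + F = 2 ⇒ (2E)/3 − E + (8 + x) = 2.
Multiply by 6: 2·(2E) − 3·(2E) + 6·(8 + x) = 12, i.e. 48 + 6x − (24 + 8x) = 12.
Collecting terms: −2x + 24 = 12, so −2x = −12, so x = 6.
Then 2E = 24 + 8·6 = 72, so E = 36, V = 2E/3 = 24, F = 8 + 6 = 14.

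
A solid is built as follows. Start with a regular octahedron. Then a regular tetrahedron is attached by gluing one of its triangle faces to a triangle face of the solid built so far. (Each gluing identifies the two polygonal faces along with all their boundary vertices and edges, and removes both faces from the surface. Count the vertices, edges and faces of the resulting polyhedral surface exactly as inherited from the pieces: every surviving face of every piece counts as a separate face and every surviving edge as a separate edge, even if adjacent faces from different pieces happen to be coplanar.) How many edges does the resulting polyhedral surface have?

A regular octahedron: V=6, E=12, F=8.
Attach a regular tetrahedron (V=4, E=6, F=4) along a 3-gon: merge 3 vertices and 3 edges, delete both glued faces → V=7, E=15, F=10.
Check: V − E + F = 7 − 15 + 10 = 2.

15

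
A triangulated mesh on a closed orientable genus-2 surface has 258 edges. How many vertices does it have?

84

χ = 2 − 2·2 = -2, and every face is a triangle so 3F = 2E.
F = 2E/3 = 172. Then V = -2 + E − F = -2 + 258 − 172 = 84.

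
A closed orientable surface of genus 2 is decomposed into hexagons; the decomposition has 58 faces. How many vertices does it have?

χ = 2 − 2·2 = -2, and every face is a hexagon so 6F = 2E.
E = 6·58/2 = 174. Then V = -2 + E − F = -2 + 174 − 58 = 114.

114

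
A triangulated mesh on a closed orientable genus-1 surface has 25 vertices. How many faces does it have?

50

χ = 2 − 2·1 = 0, and every face is a triangle so 3F = 2E.
V − E + F = 0 with E = 3F/2 gives 25 − (3/2 − 1)·F = 0, so F = 50 and E = 75.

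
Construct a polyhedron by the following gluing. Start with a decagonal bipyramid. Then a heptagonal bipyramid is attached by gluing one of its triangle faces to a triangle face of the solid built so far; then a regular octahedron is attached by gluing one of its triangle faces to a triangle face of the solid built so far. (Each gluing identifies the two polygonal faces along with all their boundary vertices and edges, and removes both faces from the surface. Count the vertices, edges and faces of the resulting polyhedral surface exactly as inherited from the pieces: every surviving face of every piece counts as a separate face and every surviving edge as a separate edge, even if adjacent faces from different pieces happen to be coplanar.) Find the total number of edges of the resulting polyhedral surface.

A decagonal bipyramid: V=12, E=30, F=20.
Attach a heptagonal bipyramid (V=9, E=21, F=14) along a 3-gon: merge 3 vertices and 3 edges, delete both glued faces → V=18, E=48, F=32.
Attach a regular octahedron (V=6, E=12, F=8) along a 3-gon: merge 3 vertices and 3 edges, delete both glued faces → V=21, E=57, F=38.
Check: V − E + F = 21 − 57 + 38 = 2.

57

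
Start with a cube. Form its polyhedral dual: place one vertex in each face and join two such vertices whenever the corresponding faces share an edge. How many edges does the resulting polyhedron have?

12

The base solid has V = 8, E = 12, F = 6.
The dual swaps V and F and preserves E: V′ = F = 6, E′ = E = 12, F′ = V = 8.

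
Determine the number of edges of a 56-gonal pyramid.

112

A pyramid on an n-gon base has one n-gon and n triangles: V = 56 + 1 = 57, E = 2·56 = 112, F = 56 + 1 = 57.
Check: V − E + F = 57 − 112 + 57 = 2.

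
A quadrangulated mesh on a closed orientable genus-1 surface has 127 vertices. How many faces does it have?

χ = 2 − 2·1 = 0, and every face is a square so 4F = 2E.
V − E + F = 0 with E = 4F/2 gives 127 − (4/2 − 1)·F = 0, so F = 127 and E = 254.

127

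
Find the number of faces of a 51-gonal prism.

53

A prism on an n-gon has two n-gon bases and n rectangular sides: V = 2·51 = 102, E = 3·51 = 153, F = 51 + 2 = 53.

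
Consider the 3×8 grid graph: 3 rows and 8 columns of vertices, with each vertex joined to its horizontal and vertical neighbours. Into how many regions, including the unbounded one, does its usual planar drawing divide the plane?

15

The grid has V = 3·8 = 24 vertices and E = 3·7 + 8·2 = 37 edges.
F = 2 − V + E = 2 − 24 + 37 = 15.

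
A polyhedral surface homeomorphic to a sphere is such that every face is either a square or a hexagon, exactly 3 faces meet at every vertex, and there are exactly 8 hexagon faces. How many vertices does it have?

Let x be the number of squares; then F = 8 + x.
Edge–face incidences: 2E = 6·8 + 4·x = 48 + 4x.
Every vertex has degree 3, so 3V = 2E.
Euler: V − E + F = 2 ⇒ (2E)/3 − E + (8 + x) = 2.
Multiply by 6: 2·(2E) − 3·(2E) + 6·(8 + x) = 12, i.e. 48 + 6x − (48 + 4x) = 12.
Collecting terms: 2x = 12, so x = 6.
Then 2E = 48 + 4·6 = 72, so E = 36, V = 2E/3 = 24, F = 8 + 6 = 14.

24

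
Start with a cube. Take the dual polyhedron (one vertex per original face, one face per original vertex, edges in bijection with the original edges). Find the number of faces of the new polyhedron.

The base solid has V = 8, E = 12, F = 6.
The dual swaps V and F and preserves E: V′ = F = 6, E′ = E = 12, F′ = V = 8.

8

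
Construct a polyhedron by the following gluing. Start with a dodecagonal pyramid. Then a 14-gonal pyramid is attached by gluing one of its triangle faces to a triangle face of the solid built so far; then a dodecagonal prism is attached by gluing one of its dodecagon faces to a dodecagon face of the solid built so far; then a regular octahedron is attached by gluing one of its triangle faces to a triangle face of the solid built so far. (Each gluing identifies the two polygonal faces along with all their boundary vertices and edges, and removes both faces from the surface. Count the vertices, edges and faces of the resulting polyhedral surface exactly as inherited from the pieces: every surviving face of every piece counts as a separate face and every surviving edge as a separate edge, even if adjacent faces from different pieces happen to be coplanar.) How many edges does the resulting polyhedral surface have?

82

A dodecagonal pyramid: V=13, E=24, F=13.
Attach a 14-gonal pyramid (V=15, E=28, F=15) along a 3-gon: merge 3 vertices and 3 edges, delete both glued faces → V=25, E=49, F=26.
Attach a dodecagonal prism (V=24, E=36, F=14) along a 12-gon: merge 12 vertices and 12 edges, delete both glued faces → V=37, E=73, F=38.
Attach a regular octahedron (V=6, E=12, F=8) along a 3-gon: merge 3 vertices and 3 edges, delete both glued faces → V=40, E=82, F=44.
Check: V − E + F = 40 − 82 + 44 = 2.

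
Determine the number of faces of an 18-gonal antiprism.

An antiprism on an n-gon has two n-gon caps and 2n triangles: V = 2·18 = 36, E = 4·18 = 72, F = 2·18 + 2 = 38.

38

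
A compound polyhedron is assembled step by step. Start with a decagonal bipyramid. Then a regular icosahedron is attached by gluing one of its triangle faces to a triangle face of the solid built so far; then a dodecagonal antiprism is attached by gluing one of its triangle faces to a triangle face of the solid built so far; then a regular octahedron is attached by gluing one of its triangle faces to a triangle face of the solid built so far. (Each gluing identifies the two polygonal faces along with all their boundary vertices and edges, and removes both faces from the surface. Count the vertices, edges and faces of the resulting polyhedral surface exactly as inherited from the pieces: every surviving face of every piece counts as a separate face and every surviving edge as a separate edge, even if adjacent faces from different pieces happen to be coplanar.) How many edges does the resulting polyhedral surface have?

111

A decagonal bipyramid: V=12, E=30, F=20.
Attach a regular icosahedron (V=12, E=30, F=20) along a 3-gon: merge 3 vertices and 3 edges, delete both glued faces → V=21, E=57, F=38.
Attach a dodecagonal antiprism (V=24, E=48, F=26) along a 3-gon: merge 3 vertices and 3 edges, delete both glued faces → V=42, E=102, F=62.
Attach a regular octahedron (V=6, E=12, F=8) along a 3-gon: merge 3 vertices and 3 edges, delete both glued faces → V=45, E=111, F=68.
Check: V − E + F = 45 − 111 + 68 = 2.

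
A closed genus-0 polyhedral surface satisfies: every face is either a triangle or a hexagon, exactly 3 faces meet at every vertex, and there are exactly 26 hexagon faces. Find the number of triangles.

4

Let x be the number of triangles; then F = 26 + x.
Edge–face incidences: 2E = 6·26 + 3·x = 156 + 3x.
Every vertex has degree 3, so 3V = 2E.
Euler: V − E + F = 2 ⇒ (2E)/3 − E + (26 + x) = 2.
Multiply by 6: 2·(2E) − 3·(2E) + 6·(26 + x) = 12, i.e. 156 + 6x − (156 + 3x) = 12.
Collecting terms: 3x = 12, so x = 4.
Then 2E = 156 + 3·4 = 168, so E = 84, V = 2E/3 = 56, F = 26 + 4 = 30.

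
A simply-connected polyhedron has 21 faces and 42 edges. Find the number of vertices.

23

Here V − E + F = 2.
V = 2 + E − F = 2 + 42 − 21 = 23.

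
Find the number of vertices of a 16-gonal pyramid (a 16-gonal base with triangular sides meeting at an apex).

A pyramid on an n-gon base has one n-gon and n triangles: V = 16 + 1 = 17, E = 2·16 = 32, F = 16 + 1 = 17.
Check: V − E + F = 17 − 32 + 17 = 2.

17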